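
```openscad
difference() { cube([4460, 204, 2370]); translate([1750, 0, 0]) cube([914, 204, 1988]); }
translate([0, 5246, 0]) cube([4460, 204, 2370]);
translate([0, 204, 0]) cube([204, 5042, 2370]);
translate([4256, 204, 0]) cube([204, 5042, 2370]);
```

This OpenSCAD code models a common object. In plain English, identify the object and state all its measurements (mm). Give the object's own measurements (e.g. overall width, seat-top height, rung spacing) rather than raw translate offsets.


A single room: four walls, each 2370 mm tall and 204 mm thick, enclosing an outside footprint 4460×5450 mm (x × y), no floor or roof. The front and back walls (−y and +y sides) run the full x-width; the side walls fit between their inner faces. A door opening 914 mm wide and 1988 mm tall is cut through the front wall from the floor up, its −x edge 1750 mm from the wall's −x end.


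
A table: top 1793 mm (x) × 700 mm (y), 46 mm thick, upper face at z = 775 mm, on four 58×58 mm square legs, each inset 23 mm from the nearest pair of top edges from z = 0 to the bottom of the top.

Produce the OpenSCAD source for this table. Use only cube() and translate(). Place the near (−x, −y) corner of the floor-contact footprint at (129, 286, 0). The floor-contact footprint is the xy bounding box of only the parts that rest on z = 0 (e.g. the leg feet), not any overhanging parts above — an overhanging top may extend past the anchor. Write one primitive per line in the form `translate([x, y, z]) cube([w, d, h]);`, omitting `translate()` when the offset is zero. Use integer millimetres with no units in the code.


translate([106, 263, 729]) cube([1793, 700, 46]);
translate([129, 286, 0]) cube([58, 58, 729]);
translate([1818, 286, 0]) cube([58, 58, 729]);
translate([129, 882, 0]) cube([58, 58, 729]);
translate([1818, 882, 0]) cube([58, 58, 729]);


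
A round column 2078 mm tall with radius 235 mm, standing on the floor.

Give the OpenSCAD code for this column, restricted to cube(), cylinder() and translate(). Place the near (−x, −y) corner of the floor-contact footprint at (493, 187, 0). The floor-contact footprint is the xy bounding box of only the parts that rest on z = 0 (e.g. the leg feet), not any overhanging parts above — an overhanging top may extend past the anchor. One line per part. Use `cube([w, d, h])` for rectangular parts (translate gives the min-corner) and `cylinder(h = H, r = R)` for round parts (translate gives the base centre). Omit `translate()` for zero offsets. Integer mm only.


translate([728, 422, 0]) cylinder(h = 2078, r = 235);


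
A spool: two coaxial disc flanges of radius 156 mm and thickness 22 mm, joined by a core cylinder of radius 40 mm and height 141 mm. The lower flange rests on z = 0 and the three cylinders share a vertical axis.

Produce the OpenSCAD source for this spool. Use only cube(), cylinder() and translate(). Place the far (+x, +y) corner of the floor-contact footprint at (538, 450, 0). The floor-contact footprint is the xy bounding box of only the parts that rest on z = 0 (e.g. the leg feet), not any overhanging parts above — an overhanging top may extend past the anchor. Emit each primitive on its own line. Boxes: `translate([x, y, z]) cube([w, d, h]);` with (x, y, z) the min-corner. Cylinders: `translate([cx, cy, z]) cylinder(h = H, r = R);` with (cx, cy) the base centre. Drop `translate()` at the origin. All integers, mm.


translate([382, 294, 0]) cylinder(h = 22, r = 156);
translate([382, 294, 22]) cylinder(h = 141, r = 40);
translate([382, 294, 163]) cylinder(h = 22, r = 156);


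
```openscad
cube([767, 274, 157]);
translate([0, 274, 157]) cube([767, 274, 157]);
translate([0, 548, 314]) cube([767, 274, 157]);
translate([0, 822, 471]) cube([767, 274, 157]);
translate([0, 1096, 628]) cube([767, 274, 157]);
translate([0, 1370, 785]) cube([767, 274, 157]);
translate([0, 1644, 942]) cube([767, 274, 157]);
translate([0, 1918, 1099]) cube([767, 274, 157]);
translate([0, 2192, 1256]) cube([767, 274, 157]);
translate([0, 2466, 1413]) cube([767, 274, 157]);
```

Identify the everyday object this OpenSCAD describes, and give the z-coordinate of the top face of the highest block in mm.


A staircase. The total rise is 1570 mm.

10 identical blocks, each offset up and back from the previous — a staircase. Each step is 157 mm tall and there are 10 of them, so the total rise is 10 × 157 = 1570 mm.


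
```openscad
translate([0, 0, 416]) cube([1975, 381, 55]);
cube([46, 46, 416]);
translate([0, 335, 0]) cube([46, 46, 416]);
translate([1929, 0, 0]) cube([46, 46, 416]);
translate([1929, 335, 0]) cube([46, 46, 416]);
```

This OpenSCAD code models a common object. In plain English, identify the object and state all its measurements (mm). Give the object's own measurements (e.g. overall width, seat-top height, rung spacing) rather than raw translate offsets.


A bench: a 1975×381 mm seat slab, 55 mm thick, top at z = 471 mm, on four 46×46 mm square legs flush with the seat corners and standing on z = 0.


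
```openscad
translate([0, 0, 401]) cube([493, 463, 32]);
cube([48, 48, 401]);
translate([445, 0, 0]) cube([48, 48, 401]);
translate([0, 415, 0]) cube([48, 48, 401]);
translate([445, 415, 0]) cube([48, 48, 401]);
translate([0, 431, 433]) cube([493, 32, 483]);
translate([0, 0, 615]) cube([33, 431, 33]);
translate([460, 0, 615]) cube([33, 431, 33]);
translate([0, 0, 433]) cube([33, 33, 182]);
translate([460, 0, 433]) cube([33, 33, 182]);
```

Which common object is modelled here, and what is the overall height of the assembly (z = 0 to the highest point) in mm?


A chair. The overall height is 916 mm.

A slab on four corner posts with a tall panel at the back — a chair. The seat slab sits at z = 401 with thickness 32, and the 483 mm backrest starts at the seat top, so the overall height is 401 + 32 + 483 = 916 mm.


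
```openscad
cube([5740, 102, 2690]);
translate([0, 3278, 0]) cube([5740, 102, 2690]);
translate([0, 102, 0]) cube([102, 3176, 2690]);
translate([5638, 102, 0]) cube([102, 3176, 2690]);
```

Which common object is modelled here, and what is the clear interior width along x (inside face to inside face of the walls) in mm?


A house (or room) frame. The interior width is 5536 mm.

Four 2690 mm walls enclosing a rectangle with no floor or roof — a room or house frame. Outside width is 5740 mm and wall thickness is 102 mm, so the interior width is 5740 − 2 × 102 = 5536 mm.


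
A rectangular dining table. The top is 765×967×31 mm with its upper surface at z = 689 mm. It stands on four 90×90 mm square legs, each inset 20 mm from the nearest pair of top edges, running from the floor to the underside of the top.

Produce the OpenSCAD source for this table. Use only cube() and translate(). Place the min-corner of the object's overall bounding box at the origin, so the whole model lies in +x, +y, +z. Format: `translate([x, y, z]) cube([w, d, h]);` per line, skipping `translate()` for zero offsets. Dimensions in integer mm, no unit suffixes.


translate([0, 0, 658]) cube([765, 967, 31]);
translate([20, 20, 0]) cube([90, 90, 658]);
translate([655, 20, 0]) cube([90, 90, 658]);
translate([20, 857, 0]) cube([90, 90, 658]);
translate([655, 857, 0]) cube([90, 90, 658]);


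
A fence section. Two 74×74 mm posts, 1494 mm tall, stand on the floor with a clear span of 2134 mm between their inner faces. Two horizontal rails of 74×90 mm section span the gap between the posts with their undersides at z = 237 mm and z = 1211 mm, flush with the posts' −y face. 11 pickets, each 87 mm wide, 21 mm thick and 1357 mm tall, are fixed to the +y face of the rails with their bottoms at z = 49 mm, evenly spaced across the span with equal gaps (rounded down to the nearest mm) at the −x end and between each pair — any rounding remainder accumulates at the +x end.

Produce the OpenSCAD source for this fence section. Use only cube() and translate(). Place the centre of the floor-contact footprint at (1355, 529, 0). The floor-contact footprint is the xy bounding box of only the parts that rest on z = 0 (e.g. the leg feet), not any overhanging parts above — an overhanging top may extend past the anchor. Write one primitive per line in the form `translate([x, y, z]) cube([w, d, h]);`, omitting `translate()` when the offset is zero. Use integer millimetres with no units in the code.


translate([214, 492, 0]) cube([74, 74, 1494]);
translate([2422, 492, 0]) cube([74, 74, 1494]);
translate([288, 492, 237]) cube([2134, 74, 90]);
translate([288, 492, 1211]) cube([2134, 74, 90]);
translate([386, 566, 49]) cube([87, 21, 1357]);
translate([571, 566, 49]) cube([87, 21, 1357]);
translate([756, 566, 49]) cube([87, 21, 1357]);
translate([941, 566, 49]) cube([87, 21, 1357]);
translate([1126, 566, 49]) cube([87, 21, 1357]);
translate([1311, 566, 49]) cube([87, 21, 1357]);
translate([1496, 566, 49]) cube([87, 21, 1357]);
translate([1681, 566, 49]) cube([87, 21, 1357]);
translate([1866, 566, 49]) cube([87, 21, 1357]);
translate([2051, 566, 49]) cube([87, 21, 1357]);
translate([2236, 566, 49]) cube([87, 21, 1357]);


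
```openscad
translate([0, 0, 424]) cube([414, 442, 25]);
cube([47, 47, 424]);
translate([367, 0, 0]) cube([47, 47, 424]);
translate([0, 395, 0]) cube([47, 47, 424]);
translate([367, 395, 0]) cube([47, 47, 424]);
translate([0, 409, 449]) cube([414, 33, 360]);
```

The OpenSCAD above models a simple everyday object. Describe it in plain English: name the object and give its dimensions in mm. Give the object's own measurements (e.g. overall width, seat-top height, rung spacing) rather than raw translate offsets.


A chair. The seat is a 414×442×25 mm slab with its top at z = 449 mm, on four 47×47 mm corner legs (flush with the seat edges, standing on z = 0). A flat backrest 33 mm thick, 360 mm tall, spans the full seat width and rises from the seat top along its +y edge, rear face flush with the rear of the seat.


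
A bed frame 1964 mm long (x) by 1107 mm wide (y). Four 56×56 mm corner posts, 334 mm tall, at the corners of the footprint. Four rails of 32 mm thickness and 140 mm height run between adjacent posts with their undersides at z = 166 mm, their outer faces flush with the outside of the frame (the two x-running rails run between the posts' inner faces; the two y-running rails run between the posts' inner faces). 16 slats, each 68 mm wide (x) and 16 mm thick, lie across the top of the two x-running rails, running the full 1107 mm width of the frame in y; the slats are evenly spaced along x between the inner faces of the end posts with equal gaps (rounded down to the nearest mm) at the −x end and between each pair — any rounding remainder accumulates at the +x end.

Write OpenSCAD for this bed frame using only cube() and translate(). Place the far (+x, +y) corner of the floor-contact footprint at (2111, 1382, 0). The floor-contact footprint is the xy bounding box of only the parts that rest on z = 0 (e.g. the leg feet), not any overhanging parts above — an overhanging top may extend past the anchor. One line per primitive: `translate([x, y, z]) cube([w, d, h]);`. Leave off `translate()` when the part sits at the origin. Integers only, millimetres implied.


translate([147, 275, 0]) cube([56, 56, 334]);
translate([147, 1326, 0]) cube([56, 56, 334]);
translate([2055, 275, 0]) cube([56, 56, 334]);
translate([2055, 1326, 0]) cube([56, 56, 334]);
translate([203, 275, 166]) cube([1852, 32, 140]);
translate([203, 1350, 166]) cube([1852, 32, 140]);
translate([147, 331, 166]) cube([32, 995, 140]);
translate([2079, 331, 166]) cube([32, 995, 140]);
translate([247, 275, 306]) cube([68, 1107, 16]);
translate([359, 275, 306]) cube([68, 1107, 16]);
translate([471, 275, 306]) cube([68, 1107, 16]);
translate([583, 275, 306]) cube([68, 1107, 16]);
translate([695, 275, 306]) cube([68, 1107, 16]);
translate([807, 275, 306]) cube([68, 1107, 16]);
translate([919, 275, 306]) cube([68, 1107, 16]);
translate([1031, 275, 306]) cube([68, 1107, 16]);
translate([1143, 275, 306]) cube([68, 1107, 16]);
translate([1255, 275, 306]) cube([68, 1107, 16]);
translate([1367, 275, 306]) cube([68, 1107, 16]);
translate([1479, 275, 306]) cube([68, 1107, 16]);
translate([1591, 275, 306]) cube([68, 1107, 16]);
translate([1703, 275, 306]) cube([68, 1107, 16]);
translate([1815, 275, 306]) cube([68, 1107, 16]);
translate([1927, 275, 306]) cube([68, 1107, 16]);


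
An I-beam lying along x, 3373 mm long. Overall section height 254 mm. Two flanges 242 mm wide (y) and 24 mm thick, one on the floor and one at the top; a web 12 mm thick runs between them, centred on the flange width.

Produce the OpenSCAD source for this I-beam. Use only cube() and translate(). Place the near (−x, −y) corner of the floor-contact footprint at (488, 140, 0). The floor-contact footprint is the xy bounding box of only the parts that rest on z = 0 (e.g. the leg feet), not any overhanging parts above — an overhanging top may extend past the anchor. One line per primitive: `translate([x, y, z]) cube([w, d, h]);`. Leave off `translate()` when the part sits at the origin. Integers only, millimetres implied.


translate([488, 140, 0]) cube([3373, 242, 24]);
translate([488, 255, 24]) cube([3373, 12, 206]);
translate([488, 140, 230]) cube([3373, 242, 24]);


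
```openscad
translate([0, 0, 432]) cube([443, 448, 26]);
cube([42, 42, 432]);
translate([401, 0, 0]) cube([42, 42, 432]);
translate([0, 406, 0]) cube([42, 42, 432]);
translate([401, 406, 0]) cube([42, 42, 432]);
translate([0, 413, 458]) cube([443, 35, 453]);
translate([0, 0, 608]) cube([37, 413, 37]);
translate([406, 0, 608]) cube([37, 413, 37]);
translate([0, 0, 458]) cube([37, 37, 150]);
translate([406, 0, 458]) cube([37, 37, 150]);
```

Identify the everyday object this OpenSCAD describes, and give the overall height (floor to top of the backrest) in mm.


A chair. The overall height is 911 mm.

A slab on four corner posts with a tall panel at the back — a chair. The seat slab sits at z = 432 with thickness 26, and the 453 mm backrest starts at the seat top, so the overall height is 432 + 26 + 453 = 911 mm.


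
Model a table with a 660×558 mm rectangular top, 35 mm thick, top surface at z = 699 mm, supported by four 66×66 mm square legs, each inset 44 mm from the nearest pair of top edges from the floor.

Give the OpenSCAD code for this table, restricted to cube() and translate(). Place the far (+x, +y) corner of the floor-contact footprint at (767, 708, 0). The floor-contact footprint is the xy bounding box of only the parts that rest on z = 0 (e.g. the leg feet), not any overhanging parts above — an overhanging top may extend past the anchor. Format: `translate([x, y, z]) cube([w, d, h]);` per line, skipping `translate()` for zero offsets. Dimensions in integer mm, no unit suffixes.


// leg_h = 699 - 35 = 664
translate([151, 194, 664]) cube([660, 558, 35]);
translate([195, 238, 0]) cube([66, 66, 664]);
translate([701, 238, 0]) cube([66, 66, 664]);
translate([195, 642, 0]) cube([66, 66, 664]);
translate([701, 642, 0]) cube([66, 66, 664]);


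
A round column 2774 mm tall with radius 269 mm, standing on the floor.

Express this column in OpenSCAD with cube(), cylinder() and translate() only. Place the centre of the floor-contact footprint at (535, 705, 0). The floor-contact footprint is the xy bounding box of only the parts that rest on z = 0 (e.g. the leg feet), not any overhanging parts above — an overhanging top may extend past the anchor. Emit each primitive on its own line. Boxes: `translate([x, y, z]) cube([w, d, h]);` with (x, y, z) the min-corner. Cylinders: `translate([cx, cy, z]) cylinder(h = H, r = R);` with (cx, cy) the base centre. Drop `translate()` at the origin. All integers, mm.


translate([535, 705, 0]) cylinder(h = 2774, r = 269);


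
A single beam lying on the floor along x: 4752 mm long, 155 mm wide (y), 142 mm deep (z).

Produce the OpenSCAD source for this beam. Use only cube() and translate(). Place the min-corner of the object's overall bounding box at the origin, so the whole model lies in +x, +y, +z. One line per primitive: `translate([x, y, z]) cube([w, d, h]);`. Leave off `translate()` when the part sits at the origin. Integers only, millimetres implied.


cube([4752, 155, 142]);


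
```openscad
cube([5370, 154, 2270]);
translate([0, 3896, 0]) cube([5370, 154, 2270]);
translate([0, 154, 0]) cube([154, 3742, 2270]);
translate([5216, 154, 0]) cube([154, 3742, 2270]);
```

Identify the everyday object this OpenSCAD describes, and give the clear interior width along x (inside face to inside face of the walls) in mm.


A house (or room) frame. The interior width is 5062 mm.

Four 2270 mm walls enclosing a rectangle with no floor or roof — a room or house frame. Outside width is 5370 mm and wall thickness is 154 mm, so the interior width is 5370 − 2 × 154 = 5062 mm.


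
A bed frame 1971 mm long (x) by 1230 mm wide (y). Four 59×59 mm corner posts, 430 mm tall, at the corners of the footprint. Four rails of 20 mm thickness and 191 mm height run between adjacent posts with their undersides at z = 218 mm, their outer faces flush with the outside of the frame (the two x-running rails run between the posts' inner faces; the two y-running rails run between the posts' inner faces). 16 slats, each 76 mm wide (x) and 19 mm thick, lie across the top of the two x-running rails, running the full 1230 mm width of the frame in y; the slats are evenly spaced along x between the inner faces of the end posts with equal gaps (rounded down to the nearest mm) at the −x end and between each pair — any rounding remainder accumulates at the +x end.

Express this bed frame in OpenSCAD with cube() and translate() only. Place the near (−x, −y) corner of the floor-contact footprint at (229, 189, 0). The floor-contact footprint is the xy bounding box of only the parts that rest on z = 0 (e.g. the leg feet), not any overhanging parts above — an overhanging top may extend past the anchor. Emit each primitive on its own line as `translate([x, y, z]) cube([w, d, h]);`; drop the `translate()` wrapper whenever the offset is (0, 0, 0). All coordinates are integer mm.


translate([229, 189, 0]) cube([59, 59, 430]);
translate([229, 1360, 0]) cube([59, 59, 430]);
translate([2141, 189, 0]) cube([59, 59, 430]);
translate([2141, 1360, 0]) cube([59, 59, 430]);
translate([288, 189, 218]) cube([1853, 20, 191]);
translate([288, 1399, 218]) cube([1853, 20, 191]);
translate([229, 248, 218]) cube([20, 1112, 191]);
translate([2180, 248, 218]) cube([20, 1112, 191]);
translate([325, 189, 409]) cube([76, 1230, 19]);
translate([438, 189, 409]) cube([76, 1230, 19]);
translate([551, 189, 409]) cube([76, 1230, 19]);
translate([664, 189, 409]) cube([76, 1230, 19]);
translate([777, 189, 409]) cube([76, 1230, 19]);
translate([890, 189, 409]) cube([76, 1230, 19]);
translate([1003, 189, 409]) cube([76, 1230, 19]);
translate([1116, 189, 409]) cube([76, 1230, 19]);
translate([1229, 189, 409]) cube([76, 1230, 19]);
translate([1342, 189, 409]) cube([76, 1230, 19]);
translate([1455, 189, 409]) cube([76, 1230, 19]);
translate([1568, 189, 409]) cube([76, 1230, 19]);
translate([1681, 189, 409]) cube([76, 1230, 19]);
translate([1794, 189, 409]) cube([76, 1230, 19]);
translate([1907, 189, 409]) cube([76, 1230, 19]);
translate([2020, 189, 409]) cube([76, 1230, 19]);


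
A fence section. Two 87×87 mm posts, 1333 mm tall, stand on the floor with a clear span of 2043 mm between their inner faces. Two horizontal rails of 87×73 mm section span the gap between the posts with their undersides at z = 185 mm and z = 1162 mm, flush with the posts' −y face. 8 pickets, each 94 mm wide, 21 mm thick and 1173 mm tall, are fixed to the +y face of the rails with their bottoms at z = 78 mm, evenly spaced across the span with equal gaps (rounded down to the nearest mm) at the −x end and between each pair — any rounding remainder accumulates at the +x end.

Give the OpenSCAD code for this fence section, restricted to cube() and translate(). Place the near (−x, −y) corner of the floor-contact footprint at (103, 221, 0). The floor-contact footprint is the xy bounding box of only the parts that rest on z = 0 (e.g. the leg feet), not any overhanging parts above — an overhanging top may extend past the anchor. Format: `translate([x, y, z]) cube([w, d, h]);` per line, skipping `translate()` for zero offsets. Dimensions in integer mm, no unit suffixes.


translate([103, 221, 0]) cube([87, 87, 1333]);
translate([2233, 221, 0]) cube([87, 87, 1333]);
translate([190, 221, 185]) cube([2043, 87, 73]);
translate([190, 221, 1162]) cube([2043, 87, 73]);
translate([333, 308, 78]) cube([94, 21, 1173]);
translate([570, 308, 78]) cube([94, 21, 1173]);
translate([807, 308, 78]) cube([94, 21, 1173]);
translate([1044, 308, 78]) cube([94, 21, 1173]);
translate([1281, 308, 78]) cube([94, 21, 1173]);
translate([1518, 308, 78]) cube([94, 21, 1173]);
translate([1755, 308, 78]) cube([94, 21, 1173]);
translate([1992, 308, 78]) cube([94, 21, 1173]);


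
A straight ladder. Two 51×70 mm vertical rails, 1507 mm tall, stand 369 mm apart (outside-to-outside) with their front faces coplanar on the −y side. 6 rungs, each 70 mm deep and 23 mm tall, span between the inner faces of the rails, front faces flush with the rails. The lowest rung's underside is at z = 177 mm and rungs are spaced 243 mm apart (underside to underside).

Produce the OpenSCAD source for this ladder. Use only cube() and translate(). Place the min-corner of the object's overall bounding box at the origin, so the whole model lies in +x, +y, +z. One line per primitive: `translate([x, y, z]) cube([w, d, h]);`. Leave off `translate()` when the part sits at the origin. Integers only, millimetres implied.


// rung span = 369 - 2*51 = 267
// rung[k] z = 177 + k*243
cube([51, 70, 1507]);
translate([318, 0, 0]) cube([51, 70, 1507]);
translate([51, 0, 177]) cube([267, 70, 23]);
translate([51, 0, 420]) cube([267, 70, 23]);
translate([51, 0, 663]) cube([267, 70, 23]);
translate([51, 0, 906]) cube([267, 70, 23]);
translate([51, 0, 1149]) cube([267, 70, 23]);
translate([51, 0, 1392]) cube([267, 70, 23]);


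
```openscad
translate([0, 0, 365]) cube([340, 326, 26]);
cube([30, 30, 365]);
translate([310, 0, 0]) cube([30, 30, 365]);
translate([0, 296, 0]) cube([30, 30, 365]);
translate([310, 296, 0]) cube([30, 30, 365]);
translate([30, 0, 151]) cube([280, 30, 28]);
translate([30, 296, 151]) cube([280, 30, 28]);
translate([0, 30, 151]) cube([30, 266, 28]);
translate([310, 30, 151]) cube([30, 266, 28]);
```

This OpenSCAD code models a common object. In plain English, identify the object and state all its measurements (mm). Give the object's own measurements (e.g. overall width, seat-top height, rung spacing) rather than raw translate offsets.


A simple wooden stool: a rectangular seat 340 mm (x) by 326 mm (y), 26 mm thick, top face at z = 391 mm, on four square legs, each 30×30 mm in cross-section. The legs rest on z = 0, each flush with a corner of the seat. Four stretchers, 30 mm wide and 28 mm tall, connect adjacent legs with their undersides at z = 151 mm, each running between the inner faces of the legs it joins and aligned with the legs' outer faces on the other axis.


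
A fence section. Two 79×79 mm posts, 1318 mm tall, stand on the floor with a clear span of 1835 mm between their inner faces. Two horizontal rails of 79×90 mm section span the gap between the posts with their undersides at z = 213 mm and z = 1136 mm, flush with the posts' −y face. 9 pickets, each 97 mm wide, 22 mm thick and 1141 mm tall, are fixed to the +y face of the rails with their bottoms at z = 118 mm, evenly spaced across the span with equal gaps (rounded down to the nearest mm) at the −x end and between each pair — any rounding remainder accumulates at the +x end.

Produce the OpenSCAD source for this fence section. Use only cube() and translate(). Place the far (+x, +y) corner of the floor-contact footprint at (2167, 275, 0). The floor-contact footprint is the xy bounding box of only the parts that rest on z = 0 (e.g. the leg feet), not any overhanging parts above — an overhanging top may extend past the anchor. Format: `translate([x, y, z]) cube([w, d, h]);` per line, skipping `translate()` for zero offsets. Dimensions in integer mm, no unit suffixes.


translate([174, 196, 0]) cube([79, 79, 1318]);
translate([2088, 196, 0]) cube([79, 79, 1318]);
translate([253, 196, 213]) cube([1835, 79, 90]);
translate([253, 196, 1136]) cube([1835, 79, 90]);
translate([349, 275, 118]) cube([97, 22, 1141]);
translate([542, 275, 118]) cube([97, 22, 1141]);
translate([735, 275, 118]) cube([97, 22, 1141]);
translate([928, 275, 118]) cube([97, 22, 1141]);
translate([1121, 275, 118]) cube([97, 22, 1141]);
translate([1314, 275, 118]) cube([97, 22, 1141]);
translate([1507, 275, 118]) cube([97, 22, 1141]);
translate([1700, 275, 118]) cube([97, 22, 1141]);
translate([1893, 275, 118]) cube([97, 22, 1141]);


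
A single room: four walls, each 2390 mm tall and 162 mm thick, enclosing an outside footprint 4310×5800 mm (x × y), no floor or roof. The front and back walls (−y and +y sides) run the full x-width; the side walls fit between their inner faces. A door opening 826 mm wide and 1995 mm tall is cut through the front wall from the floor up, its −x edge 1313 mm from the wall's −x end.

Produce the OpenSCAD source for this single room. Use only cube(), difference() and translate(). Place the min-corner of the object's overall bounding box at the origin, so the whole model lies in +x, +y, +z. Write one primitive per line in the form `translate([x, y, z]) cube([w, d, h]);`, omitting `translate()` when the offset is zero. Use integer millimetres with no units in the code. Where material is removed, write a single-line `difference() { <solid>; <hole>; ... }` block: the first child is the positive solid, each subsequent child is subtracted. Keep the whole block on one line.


difference() { cube([4310, 162, 2390]); translate([1313, 0, 0]) cube([826, 162, 1995]); }
translate([0, 5638, 0]) cube([4310, 162, 2390]);
translate([0, 162, 0]) cube([162, 5476, 2390]);
translate([4148, 162, 0]) cube([162, 5476, 2390]);


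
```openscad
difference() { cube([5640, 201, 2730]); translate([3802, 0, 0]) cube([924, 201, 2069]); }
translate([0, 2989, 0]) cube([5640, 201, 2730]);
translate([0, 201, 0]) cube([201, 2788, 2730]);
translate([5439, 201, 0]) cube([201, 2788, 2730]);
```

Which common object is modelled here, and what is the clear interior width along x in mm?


A single room. The interior width is 5238 mm.

Four walls enclosing a rectangle with a door in the front wall — a room. Outside width 5640 minus two 201 mm walls gives 5238 mm.


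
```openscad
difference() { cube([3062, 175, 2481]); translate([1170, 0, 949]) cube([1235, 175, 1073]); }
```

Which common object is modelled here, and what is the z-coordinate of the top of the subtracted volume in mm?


A wall with a window opening. The window head height is 2022 mm.

A wall with a rectangular opening subtracted — a window. Sill at z = 949, opening 1073 mm tall, so the head is at 949 + 1073 = 2022 mm.


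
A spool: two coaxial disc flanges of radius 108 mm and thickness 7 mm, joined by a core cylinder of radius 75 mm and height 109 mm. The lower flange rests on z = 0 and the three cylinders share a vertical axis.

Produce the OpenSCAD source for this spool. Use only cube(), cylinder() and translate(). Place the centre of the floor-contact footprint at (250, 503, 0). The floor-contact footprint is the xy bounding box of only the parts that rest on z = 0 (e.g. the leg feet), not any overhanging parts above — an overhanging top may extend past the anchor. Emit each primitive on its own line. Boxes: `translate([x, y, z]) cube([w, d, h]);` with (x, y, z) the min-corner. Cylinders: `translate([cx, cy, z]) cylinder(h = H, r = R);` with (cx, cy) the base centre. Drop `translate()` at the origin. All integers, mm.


translate([250, 503, 0]) cylinder(h = 7, r = 108);
translate([250, 503, 7]) cylinder(h = 109, r = 75);
translate([250, 503, 116]) cylinder(h = 7, r = 108);


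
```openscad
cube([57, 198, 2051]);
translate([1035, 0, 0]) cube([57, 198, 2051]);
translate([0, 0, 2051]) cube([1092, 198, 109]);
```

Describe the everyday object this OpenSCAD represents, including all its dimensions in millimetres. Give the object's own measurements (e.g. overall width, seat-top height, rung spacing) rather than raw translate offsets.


A door frame. The clear opening is 978 mm wide and 2051 mm high. Two 57 mm wide jambs, 198 mm deep, stand either side of the opening from the floor to the top of the opening. A 109 mm thick head sits across the top of both jambs, spanning the full outside width of the frame.


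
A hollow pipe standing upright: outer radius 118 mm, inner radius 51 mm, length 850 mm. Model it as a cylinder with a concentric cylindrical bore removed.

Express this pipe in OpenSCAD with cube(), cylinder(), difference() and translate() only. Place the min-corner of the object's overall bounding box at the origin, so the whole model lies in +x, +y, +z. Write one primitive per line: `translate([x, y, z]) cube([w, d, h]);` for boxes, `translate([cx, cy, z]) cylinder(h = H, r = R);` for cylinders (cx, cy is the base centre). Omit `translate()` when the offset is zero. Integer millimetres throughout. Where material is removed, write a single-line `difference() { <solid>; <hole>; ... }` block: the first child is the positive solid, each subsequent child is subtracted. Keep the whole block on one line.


difference() { translate([118, 118, 0]) cylinder(h = 850, r = 118); translate([118, 118, 0]) cylinder(h = 850, r = 51); }


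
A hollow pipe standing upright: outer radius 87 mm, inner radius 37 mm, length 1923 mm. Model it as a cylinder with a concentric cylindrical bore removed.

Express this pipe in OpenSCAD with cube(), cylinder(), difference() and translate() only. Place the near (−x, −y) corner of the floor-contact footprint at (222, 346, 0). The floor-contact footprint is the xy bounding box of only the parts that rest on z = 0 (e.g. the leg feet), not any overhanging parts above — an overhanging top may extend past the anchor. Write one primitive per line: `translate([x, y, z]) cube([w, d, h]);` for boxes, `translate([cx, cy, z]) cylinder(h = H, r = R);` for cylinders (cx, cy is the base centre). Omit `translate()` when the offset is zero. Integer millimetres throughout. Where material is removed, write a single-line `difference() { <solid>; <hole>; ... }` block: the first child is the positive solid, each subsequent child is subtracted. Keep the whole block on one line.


difference() { translate([309, 433, 0]) cylinder(h = 1923, r = 87); translate([309, 433, 0]) cylinder(h = 1923, r = 37); }


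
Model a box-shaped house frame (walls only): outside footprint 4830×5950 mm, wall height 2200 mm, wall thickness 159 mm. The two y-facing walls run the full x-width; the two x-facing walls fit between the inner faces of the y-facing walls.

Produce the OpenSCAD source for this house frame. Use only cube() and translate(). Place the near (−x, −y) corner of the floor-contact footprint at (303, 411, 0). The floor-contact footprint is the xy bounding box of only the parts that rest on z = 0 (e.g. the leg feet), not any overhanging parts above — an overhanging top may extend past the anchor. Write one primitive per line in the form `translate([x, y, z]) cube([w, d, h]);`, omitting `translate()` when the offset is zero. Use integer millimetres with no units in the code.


translate([303, 411, 0]) cube([4830, 159, 2200]);
translate([303, 6202, 0]) cube([4830, 159, 2200]);
translate([303, 570, 0]) cube([159, 5632, 2200]);
translate([4974, 570, 0]) cube([159, 5632, 2200]);


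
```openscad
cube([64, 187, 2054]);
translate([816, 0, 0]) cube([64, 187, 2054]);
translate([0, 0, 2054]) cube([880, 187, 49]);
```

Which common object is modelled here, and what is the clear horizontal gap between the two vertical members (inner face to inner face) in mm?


A door frame. The clear opening width is 752 mm.

Two 2054 mm tall posts with a header on top — a door frame. The left jamb is 64 mm wide at x = 0; the right jamb starts at x = 816. The clear opening is 816 − 64 = 752 mm.


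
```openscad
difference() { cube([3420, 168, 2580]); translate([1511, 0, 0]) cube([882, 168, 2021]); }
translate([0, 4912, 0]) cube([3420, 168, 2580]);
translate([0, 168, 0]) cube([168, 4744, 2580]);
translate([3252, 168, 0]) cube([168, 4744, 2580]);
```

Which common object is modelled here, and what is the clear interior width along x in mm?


A single room. The interior width is 3084 mm.

Four walls enclosing a rectangle with a door in the front wall — a room. Outside width 3420 minus two 168 mm walls gives 3084 mm.


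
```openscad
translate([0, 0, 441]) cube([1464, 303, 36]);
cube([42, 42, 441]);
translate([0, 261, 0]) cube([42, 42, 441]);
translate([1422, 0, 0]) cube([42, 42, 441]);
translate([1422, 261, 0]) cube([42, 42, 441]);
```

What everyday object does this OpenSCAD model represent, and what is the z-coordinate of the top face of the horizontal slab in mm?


A bench. The seat-top height is 477 mm.

A long slab on four corner posts — a bench. The slab sits at z = 441 with thickness 36, so the top is 441 + 36 = 477 mm.


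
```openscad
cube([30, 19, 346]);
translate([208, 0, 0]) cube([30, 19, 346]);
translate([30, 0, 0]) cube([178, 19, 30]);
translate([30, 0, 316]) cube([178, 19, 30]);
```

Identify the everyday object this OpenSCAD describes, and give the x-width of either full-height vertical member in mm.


A picture frame. The border width is 30 mm.

Four thin pieces enclosing a rectangular opening — a picture frame. The two full-height stiles are 346 mm tall; the top rail sits at z = 316 and is 30 mm tall, so the border above the opening is 346 − 316 = 30 mm, matching the stile x-width.


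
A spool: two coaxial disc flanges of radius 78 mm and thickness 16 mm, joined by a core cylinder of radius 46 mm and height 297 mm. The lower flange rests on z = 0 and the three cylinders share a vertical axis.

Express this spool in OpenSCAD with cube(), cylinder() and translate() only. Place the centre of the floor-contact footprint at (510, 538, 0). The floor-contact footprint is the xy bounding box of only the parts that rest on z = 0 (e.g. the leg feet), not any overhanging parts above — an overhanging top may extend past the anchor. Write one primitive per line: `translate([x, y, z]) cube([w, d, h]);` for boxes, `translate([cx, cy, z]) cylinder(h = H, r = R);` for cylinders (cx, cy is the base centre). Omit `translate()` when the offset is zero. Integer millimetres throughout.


translate([510, 538, 0]) cylinder(h = 16, r = 78);
translate([510, 538, 16]) cylinder(h = 297, r = 46);
translate([510, 538, 313]) cylinder(h = 16, r = 78);


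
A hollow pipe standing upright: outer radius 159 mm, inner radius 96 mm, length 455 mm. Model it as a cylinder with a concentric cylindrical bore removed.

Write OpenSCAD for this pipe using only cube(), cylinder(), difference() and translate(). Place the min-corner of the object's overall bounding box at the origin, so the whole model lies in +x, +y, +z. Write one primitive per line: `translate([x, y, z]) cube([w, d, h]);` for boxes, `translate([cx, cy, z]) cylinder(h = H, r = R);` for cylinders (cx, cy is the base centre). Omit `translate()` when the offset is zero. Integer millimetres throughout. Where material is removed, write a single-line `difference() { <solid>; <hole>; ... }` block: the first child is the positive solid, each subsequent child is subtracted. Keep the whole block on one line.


difference() { translate([159, 159, 0]) cylinder(h = 455, r = 159); translate([159, 159, 0]) cylinder(h = 455, r = 96); }


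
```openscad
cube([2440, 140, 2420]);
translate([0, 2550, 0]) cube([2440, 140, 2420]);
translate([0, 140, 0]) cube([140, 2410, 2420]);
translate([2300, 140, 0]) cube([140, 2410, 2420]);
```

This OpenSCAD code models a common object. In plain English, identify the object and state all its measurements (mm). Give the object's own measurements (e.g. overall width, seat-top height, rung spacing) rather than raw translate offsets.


The wall frame of a small rectangular building: four walls, each 2420 mm tall and 140 mm thick, enclosing a footprint 2440 mm (x) by 2690 mm (y) outside-to-outside, with no floor or roof. The front and back walls (the −y and +y sides) span the full width; the two side walls fit between them.


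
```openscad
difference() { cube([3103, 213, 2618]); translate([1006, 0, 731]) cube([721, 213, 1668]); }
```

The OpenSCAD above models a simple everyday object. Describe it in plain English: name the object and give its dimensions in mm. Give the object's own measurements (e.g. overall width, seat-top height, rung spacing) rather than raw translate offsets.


A wall 3103 mm long (x), 213 mm thick (y), 2618 mm tall, with a rectangular window opening cut through it. The opening is 721 mm wide and 1668 mm tall; its sill is at z = 731 mm and its near (−x) edge is 1006 mm from the wall's −x end. The opening passes through the full wall thickness.


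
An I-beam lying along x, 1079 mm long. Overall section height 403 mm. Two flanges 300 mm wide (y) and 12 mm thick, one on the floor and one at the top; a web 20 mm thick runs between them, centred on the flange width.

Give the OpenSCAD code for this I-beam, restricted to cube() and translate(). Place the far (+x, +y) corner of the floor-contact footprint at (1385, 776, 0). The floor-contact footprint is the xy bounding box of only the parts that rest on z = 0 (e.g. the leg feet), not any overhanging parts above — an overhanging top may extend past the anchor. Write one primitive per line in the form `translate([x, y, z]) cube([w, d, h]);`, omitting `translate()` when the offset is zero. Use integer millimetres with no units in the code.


translate([306, 476, 0]) cube([1079, 300, 12]);
translate([306, 616, 12]) cube([1079, 20, 379]);
translate([306, 476, 391]) cube([1079, 300, 12]);


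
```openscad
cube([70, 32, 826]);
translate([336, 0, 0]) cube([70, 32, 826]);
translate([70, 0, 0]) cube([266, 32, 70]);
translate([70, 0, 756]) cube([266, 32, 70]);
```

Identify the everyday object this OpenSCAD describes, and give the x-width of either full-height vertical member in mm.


A picture frame. The border width is 70 mm.

Four thin pieces enclosing a rectangular opening — a picture frame. The two full-height stiles are 826 mm tall; the top rail sits at z = 756 and is 70 mm tall, so the border above the opening is 826 − 756 = 70 mm, matching the stile x-width.


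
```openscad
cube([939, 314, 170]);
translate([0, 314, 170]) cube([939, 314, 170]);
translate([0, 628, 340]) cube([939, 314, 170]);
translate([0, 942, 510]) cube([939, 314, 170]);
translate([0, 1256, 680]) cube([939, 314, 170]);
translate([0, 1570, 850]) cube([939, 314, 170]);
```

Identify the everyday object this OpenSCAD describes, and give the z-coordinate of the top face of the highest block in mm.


A staircase. The total rise is 1020 mm.

6 identical blocks, each offset up and back from the previous — a staircase. Each step is 170 mm tall and there are 6 of them, so the total rise is 6 × 170 = 1020 mm.


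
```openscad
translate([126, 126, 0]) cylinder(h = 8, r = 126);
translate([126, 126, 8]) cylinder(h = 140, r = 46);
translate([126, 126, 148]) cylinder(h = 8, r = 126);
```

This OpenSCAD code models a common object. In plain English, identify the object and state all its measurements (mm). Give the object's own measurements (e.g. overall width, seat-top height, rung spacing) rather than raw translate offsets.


A spool: two coaxial disc flanges of radius 126 mm and thickness 8 mm, joined by a core cylinder of radius 46 mm and height 140 mm. The lower flange rests on z = 0 and the three cylinders share a vertical axis.


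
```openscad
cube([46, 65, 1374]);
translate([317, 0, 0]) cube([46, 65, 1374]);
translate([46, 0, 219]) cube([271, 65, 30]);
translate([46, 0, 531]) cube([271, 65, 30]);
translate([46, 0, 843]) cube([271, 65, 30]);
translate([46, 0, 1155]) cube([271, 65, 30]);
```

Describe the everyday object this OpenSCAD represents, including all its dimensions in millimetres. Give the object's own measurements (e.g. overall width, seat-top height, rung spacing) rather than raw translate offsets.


A straight ladder. Two 46×65 mm vertical rails, 1374 mm tall, stand 363 mm apart (outside-to-outside) with their front faces coplanar on the −y side. 4 rungs, each 65 mm deep and 30 mm tall, span between the inner faces of the rails, front faces flush with the rails. The lowest rung's underside is at z = 219 mm and rungs are spaced 312 mm apart (underside to underside).
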